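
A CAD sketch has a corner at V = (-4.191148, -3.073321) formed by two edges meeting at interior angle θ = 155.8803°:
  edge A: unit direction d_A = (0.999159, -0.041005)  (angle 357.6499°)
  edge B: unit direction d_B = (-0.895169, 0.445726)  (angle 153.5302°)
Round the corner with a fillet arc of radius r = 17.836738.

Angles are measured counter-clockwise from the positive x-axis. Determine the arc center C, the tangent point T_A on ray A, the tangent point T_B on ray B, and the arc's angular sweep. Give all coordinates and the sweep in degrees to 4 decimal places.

bisector direction at 75.5901° = (0.248858,0.968540)
center distance |VC| = r/sin(θ/2) = 17.836738/sin(77.9402°) = 18.239281
C = V + |VC|·bis = (0.3478,14.5922)
T_A = V + ((C−V)·d_A)·d_A = V + 3.8108·d_A = (-0.3836,-3.2296)
T_B = V + ((C−V)·d_B)·d_B = V + 3.8108·d_B = (-7.6025,-1.3748)
sweep = 180° − θ = 24.1197°

center=(0.3478,14.5922) T_A=(-0.3836,-3.2296) T_B=(-7.6025,-1.3748) sweep=24.1197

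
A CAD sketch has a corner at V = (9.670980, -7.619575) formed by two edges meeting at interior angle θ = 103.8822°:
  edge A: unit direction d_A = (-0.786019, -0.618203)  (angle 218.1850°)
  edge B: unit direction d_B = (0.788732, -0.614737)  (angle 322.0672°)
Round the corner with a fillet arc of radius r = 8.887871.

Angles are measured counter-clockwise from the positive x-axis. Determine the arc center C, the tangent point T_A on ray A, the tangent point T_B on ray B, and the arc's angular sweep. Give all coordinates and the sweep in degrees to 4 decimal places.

center=(9.6958,-18.9075) T_A=(4.2013,-11.9215) T_B=(15.1595,-11.8973) sweep=76.1178

bisector direction at 270.1261° = (0.002201,-0.999998)
center distance |VC| = r/sin(θ/2) = 8.887871/sin(51.9411°) = 11.287942
C = V + |VC|·bis = (9.6958,-18.9075)
T_A = V + ((C−V)·d_A)·d_A = V + 6.9587·d_A = (4.2013,-11.9215)
T_B = V + ((C−V)·d_B)·d_B = V + 6.9587·d_B = (15.1595,-11.8973)
sweep = 180° − θ = 76.1178°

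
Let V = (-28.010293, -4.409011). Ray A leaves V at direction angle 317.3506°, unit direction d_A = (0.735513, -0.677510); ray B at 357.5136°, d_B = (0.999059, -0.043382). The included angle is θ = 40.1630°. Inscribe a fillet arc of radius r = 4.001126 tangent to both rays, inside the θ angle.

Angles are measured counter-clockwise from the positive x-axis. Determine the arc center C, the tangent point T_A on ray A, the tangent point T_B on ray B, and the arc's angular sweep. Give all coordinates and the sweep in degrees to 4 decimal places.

center=(-17.2496,-8.8812) T_A=(-19.9604,-11.8240) T_B=(-17.0761,-4.8838) sweep=139.8370

bisector direction at 337.4321° = (0.923425,-0.383778)
center distance |VC| = r/sin(θ/2) = 4.001126/sin(20.0815°) = 11.652980
C = V + |VC|·bis = (-17.2496,-8.8812)
T_A = V + ((C−V)·d_A)·d_A = V + 10.9445·d_A = (-19.9604,-11.8240)
T_B = V + ((C−V)·d_B)·d_B = V + 10.9445·d_B = (-17.0761,-4.8838)
sweep = 180° − θ = 139.8370°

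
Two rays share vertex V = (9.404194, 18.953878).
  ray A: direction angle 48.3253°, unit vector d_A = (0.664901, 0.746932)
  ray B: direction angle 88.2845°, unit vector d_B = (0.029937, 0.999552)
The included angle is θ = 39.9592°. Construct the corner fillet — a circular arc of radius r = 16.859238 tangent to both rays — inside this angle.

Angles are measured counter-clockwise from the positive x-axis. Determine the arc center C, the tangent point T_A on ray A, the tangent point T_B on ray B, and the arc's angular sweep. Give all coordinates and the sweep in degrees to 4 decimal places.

bisector direction at 68.3049° = (0.369667,0.929164)
center distance |VC| = r/sin(θ/2) = 16.859238/sin(19.9796°) = 49.341385
C = V + |VC|·bis = (27.6441,64.8001)
T_A = V + ((C−V)·d_A)·d_A = V + 46.3717·d_A = (40.2368,53.5904)
T_B = V + ((C−V)·d_B)·d_B = V + 46.3717·d_B = (10.7924,65.3048)
sweep = 180° − θ = 140.0408°

center=(27.6441,64.8001) T_A=(40.2368,53.5904) T_B=(10.7924,65.3048) sweep=140.0408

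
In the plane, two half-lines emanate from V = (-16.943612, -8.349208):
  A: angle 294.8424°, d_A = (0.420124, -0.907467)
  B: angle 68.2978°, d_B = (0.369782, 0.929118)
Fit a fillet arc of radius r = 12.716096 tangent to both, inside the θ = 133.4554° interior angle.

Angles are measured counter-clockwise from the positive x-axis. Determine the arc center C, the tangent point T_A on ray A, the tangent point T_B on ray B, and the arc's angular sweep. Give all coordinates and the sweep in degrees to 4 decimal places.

center=(-3.1065,-7.9699) T_A=(-14.6459,-13.3123) T_B=(-14.9212,-3.2677) sweep=46.5446

bisector direction at 1.5701° = (0.999625,0.027400)
center distance |VC| = r/sin(θ/2) = 12.716096/sin(66.7277°) = 13.842344
C = V + |VC|·bis = (-3.1065,-7.9699)
T_A = V + ((C−V)·d_A)·d_A = V + 5.4691·d_A = (-14.6459,-13.3123)
T_B = V + ((C−V)·d_B)·d_B = V + 5.4691·d_B = (-14.9212,-3.2677)
sweep = 180° − θ = 46.5446°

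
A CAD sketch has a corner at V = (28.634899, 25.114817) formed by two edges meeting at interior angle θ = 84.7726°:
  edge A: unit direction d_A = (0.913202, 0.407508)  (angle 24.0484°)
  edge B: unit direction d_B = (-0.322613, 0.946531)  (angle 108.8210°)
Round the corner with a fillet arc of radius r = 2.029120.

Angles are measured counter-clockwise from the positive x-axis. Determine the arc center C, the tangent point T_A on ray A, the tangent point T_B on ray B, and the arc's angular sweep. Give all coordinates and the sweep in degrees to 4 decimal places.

center=(29.8383,27.8738) T_A=(30.6652,26.0208) T_B=(27.9177,27.2192) sweep=95.2274

bisector direction at 66.4347° = (0.399794,0.916605)
center distance |VC| = r/sin(θ/2) = 2.029120/sin(42.3863°) = 3.010002
C = V + |VC|·bis = (29.8383,27.8738)
T_A = V + ((C−V)·d_A)·d_A = V + 2.2232·d_A = (30.6652,26.0208)
T_B = V + ((C−V)·d_B)·d_B = V + 2.2232·d_B = (27.9177,27.2192)
sweep = 180° − θ = 95.2274°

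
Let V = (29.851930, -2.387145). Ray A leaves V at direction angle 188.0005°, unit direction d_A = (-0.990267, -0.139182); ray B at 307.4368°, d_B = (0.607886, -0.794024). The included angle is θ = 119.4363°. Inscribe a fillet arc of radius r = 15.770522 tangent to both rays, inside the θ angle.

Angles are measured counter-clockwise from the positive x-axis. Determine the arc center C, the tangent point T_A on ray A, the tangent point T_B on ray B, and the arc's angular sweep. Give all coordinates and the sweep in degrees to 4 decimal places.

bisector direction at 247.7187° = (-0.379155,-0.925333)
center distance |VC| = r/sin(θ/2) = 15.770522/sin(59.7182°) = 18.262318
C = V + |VC|·bis = (22.9277,-19.2859)
T_A = V + ((C−V)·d_A)·d_A = V + 9.2088·d_A = (20.7327,-3.6688)
T_B = V + ((C−V)·d_B)·d_B = V + 9.2088·d_B = (35.4499,-9.6992)
sweep = 180° − θ = 60.5637°

center=(22.9277,-19.2859) T_A=(20.7327,-3.6688) T_B=(35.4499,-9.6992) sweep=60.5637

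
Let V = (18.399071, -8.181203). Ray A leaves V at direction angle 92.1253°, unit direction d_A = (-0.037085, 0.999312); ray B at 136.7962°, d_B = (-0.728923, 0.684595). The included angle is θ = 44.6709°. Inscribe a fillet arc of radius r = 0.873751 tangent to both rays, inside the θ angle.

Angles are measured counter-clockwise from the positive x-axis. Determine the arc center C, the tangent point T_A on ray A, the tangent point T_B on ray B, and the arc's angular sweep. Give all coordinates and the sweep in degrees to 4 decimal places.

bisector direction at 114.4607° = (-0.414070,0.910245)
center distance |VC| = r/sin(θ/2) = 0.873751/sin(22.3355°) = 2.299172
C = V + |VC|·bis = (17.4471,-6.0884)
T_A = V + ((C−V)·d_A)·d_A = V + 2.1267·d_A = (18.3202,-6.0560)
T_B = V + ((C−V)·d_B)·d_B = V + 2.1267·d_B = (16.8489,-6.7253)
sweep = 180° − θ = 135.3291°

center=(17.4471,-6.0884) T_A=(18.3202,-6.0560) T_B=(16.8489,-6.7253) sweep=135.3291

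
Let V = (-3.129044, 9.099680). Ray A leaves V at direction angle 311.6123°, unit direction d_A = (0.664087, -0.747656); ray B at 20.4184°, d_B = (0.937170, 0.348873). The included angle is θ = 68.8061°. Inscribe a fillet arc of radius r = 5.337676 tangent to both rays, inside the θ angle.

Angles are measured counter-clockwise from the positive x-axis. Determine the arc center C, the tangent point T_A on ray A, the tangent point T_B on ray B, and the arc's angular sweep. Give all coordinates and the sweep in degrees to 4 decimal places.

bisector direction at 346.0154° = (0.970361,-0.241662)
center distance |VC| = r/sin(θ/2) = 5.337676/sin(34.4031°) = 9.447031
C = V + |VC|·bis = (6.0380,6.8167)
T_A = V + ((C−V)·d_A)·d_A = V + 7.7946·d_A = (2.0472,3.2720)
T_B = V + ((C−V)·d_B)·d_B = V + 7.7946·d_B = (4.1758,11.8190)
sweep = 180° − θ = 111.1939°

center=(6.0380,6.8167) T_A=(2.0472,3.2720) T_B=(4.1758,11.8190) sweep=111.1939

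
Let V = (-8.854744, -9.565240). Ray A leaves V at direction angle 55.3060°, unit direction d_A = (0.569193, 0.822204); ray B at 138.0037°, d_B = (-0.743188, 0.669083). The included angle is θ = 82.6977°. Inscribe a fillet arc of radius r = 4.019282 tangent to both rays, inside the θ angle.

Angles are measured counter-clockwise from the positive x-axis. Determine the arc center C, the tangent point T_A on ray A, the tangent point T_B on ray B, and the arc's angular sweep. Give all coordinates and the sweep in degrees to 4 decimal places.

bisector direction at 96.6548° = (-0.115888,0.993262)
center distance |VC| = r/sin(θ/2) = 4.019282/sin(41.3488°) = 6.083904
C = V + |VC|·bis = (-9.5598,-3.5223)
T_A = V + ((C−V)·d_A)·d_A = V + 4.5672·d_A = (-6.2551,-5.8101)
T_B = V + ((C−V)·d_B)·d_B = V + 4.5672·d_B = (-12.2490,-6.5094)
sweep = 180° − θ = 97.3023°

center=(-9.5598,-3.5223) T_A=(-6.2551,-5.8101) T_B=(-12.2490,-6.5094) sweep=97.3023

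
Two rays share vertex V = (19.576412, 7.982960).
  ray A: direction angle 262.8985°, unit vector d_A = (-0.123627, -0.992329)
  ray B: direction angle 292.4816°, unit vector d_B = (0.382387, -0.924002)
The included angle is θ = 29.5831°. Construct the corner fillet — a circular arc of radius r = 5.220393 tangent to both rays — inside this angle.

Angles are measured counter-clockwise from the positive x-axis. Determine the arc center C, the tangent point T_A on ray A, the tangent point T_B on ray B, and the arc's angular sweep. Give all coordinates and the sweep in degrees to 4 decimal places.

center=(22.3126,-12.2810) T_A=(17.1323,-11.6356) T_B=(27.1363,-10.2848) sweep=150.4169

bisector direction at 277.6901° = (0.133814,-0.991006)
center distance |VC| = r/sin(θ/2) = 5.220393/sin(14.7916°) = 20.447819
C = V + |VC|·bis = (22.3126,-12.2810)
T_A = V + ((C−V)·d_A)·d_A = V + 19.7702·d_A = (17.1323,-11.6356)
T_B = V + ((C−V)·d_B)·d_B = V + 19.7702·d_B = (27.1363,-10.2848)
sweep = 180° − θ = 150.4169°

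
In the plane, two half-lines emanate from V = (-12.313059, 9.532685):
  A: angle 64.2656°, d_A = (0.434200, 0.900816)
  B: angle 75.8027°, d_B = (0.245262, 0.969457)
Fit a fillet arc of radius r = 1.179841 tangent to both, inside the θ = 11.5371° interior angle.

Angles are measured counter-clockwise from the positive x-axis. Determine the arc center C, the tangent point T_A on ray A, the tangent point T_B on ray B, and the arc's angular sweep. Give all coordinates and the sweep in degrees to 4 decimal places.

bisector direction at 70.0342° = (0.341460,0.939896)
center distance |VC| = r/sin(θ/2) = 1.179841/sin(5.7686°) = 11.738522
C = V + |VC|·bis = (-8.3048,20.5657)
T_A = V + ((C−V)·d_A)·d_A = V + 11.6791·d_A = (-7.2420,20.0534)
T_B = V + ((C−V)·d_B)·d_B = V + 11.6791·d_B = (-9.4486,20.8550)
sweep = 180° − θ = 168.4629°

center=(-8.3048,20.5657) T_A=(-7.2420,20.0534) T_B=(-9.4486,20.8550) sweep=168.4629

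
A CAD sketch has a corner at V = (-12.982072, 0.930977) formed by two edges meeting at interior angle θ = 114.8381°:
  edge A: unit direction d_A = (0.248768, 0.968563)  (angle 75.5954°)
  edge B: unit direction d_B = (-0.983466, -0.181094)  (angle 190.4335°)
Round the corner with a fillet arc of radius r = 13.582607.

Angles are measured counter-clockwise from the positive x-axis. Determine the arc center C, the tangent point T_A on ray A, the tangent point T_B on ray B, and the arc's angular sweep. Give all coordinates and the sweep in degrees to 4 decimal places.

center=(-23.9784,12.7171) T_A=(-10.8227,9.3382) T_B=(-21.5186,-0.6409) sweep=65.1619

bisector direction at 133.0145° = (-0.682183,0.731182)
center distance |VC| = r/sin(θ/2) = 13.582607/sin(57.4190°) = 16.119273
C = V + |VC|·bis = (-23.9784,12.7171)
T_A = V + ((C−V)·d_A)·d_A = V + 8.6801·d_A = (-10.8227,9.3382)
T_B = V + ((C−V)·d_B)·d_B = V + 8.6801·d_B = (-21.5186,-0.6409)
sweep = 180° − θ = 65.1619°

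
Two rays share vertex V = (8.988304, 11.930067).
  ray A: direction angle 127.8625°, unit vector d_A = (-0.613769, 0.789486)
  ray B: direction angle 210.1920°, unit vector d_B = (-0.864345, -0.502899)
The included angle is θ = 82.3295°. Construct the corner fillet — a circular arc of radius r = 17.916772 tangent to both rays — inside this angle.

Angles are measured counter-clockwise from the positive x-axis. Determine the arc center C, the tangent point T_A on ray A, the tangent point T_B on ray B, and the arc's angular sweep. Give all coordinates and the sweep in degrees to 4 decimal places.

center=(-17.7338,17.1111) T_A=(-3.5888,28.1079) T_B=(-8.7235,1.6249) sweep=97.6705

bisector direction at 169.0272° = (-0.981718,0.190342)
center distance |VC| = r/sin(θ/2) = 17.916772/sin(41.1647°) = 27.219770
C = V + |VC|·bis = (-17.7338,17.1111)
T_A = V + ((C−V)·d_A)·d_A = V + 20.4916·d_A = (-3.5888,28.1079)
T_B = V + ((C−V)·d_B)·d_B = V + 20.4916·d_B = (-8.7235,1.6249)
sweep = 180° − θ = 97.6705°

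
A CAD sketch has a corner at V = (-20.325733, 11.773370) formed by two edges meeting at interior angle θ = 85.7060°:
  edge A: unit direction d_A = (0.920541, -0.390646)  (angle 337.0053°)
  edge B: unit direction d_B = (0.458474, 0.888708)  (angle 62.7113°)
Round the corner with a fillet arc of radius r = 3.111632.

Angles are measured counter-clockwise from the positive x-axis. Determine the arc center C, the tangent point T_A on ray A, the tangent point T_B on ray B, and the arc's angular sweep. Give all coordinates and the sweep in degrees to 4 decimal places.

center=(-16.0227,13.3275) T_A=(-17.2382,10.4631) T_B=(-18.7880,14.7541) sweep=94.2940

bisector direction at 19.8583° = (0.940536,0.339695)
center distance |VC| = r/sin(θ/2) = 3.111632/sin(42.8530°) = 4.575124
C = V + |VC|·bis = (-16.0227,13.3275)
T_A = V + ((C−V)·d_A)·d_A = V + 3.3540·d_A = (-17.2382,10.4631)
T_B = V + ((C−V)·d_B)·d_B = V + 3.3540·d_B = (-18.7880,14.7541)
sweep = 180° − θ = 94.2940°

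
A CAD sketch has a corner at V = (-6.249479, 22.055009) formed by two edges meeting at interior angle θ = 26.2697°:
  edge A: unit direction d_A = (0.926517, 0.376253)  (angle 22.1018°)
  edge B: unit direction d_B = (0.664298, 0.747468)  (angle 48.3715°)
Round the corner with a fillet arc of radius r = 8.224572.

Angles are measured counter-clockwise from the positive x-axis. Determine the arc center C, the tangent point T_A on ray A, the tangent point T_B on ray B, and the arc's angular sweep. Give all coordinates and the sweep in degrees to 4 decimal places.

bisector direction at 35.2366° = (0.816776,0.576955)
center distance |VC| = r/sin(θ/2) = 8.224572/sin(13.1349°) = 36.192742
C = V + |VC|·bis = (23.3119,42.9366)
T_A = V + ((C−V)·d_A)·d_A = V + 35.2459·d_A = (26.4064,35.3164)
T_B = V + ((C−V)·d_B)·d_B = V + 35.2459·d_B = (17.1643,48.4002)
sweep = 180° − θ = 153.7303°

center=(23.3119,42.9366) T_A=(26.4064,35.3164) T_B=(17.1643,48.4002) sweep=153.7303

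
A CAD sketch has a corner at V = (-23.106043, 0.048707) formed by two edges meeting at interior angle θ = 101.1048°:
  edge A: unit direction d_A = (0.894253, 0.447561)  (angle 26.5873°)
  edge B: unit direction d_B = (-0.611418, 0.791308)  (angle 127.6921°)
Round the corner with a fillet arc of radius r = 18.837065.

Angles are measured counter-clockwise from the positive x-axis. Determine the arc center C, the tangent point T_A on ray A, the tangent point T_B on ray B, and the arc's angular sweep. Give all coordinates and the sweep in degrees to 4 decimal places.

bisector direction at 77.1397° = (0.222575,0.974916)
center distance |VC| = r/sin(θ/2) = 18.837065/sin(50.5524°) = 24.393834
C = V + |VC|·bis = (-17.6766,23.8306)
T_A = V + ((C−V)·d_A)·d_A = V + 15.4992·d_A = (-9.2459,6.9855)
T_B = V + ((C−V)·d_B)·d_B = V + 15.4992·d_B = (-32.5825,12.3133)
sweep = 180° − θ = 78.8952°

center=(-17.6766,23.8306) T_A=(-9.2459,6.9855) T_B=(-32.5825,12.3133) sweep=78.8952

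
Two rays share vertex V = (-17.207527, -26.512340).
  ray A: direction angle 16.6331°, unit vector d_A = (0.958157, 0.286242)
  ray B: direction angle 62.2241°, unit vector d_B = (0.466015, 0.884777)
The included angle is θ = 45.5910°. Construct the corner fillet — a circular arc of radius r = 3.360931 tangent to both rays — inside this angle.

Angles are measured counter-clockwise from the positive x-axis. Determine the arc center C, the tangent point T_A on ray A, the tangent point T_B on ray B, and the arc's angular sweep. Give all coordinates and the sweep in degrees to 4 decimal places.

center=(-10.5071,-21.0029) T_A=(-9.5450,-24.2232) T_B=(-13.4808,-19.4367) sweep=134.4090

bisector direction at 39.4286° = (0.772417,0.635116)
center distance |VC| = r/sin(θ/2) = 3.360931/sin(22.7955°) = 8.674642
C = V + |VC|·bis = (-10.5071,-21.0029)
T_A = V + ((C−V)·d_A)·d_A = V + 7.9971·d_A = (-9.5450,-24.2232)
T_B = V + ((C−V)·d_B)·d_B = V + 7.9971·d_B = (-13.4808,-19.4367)
sweep = 180° − θ = 134.4090°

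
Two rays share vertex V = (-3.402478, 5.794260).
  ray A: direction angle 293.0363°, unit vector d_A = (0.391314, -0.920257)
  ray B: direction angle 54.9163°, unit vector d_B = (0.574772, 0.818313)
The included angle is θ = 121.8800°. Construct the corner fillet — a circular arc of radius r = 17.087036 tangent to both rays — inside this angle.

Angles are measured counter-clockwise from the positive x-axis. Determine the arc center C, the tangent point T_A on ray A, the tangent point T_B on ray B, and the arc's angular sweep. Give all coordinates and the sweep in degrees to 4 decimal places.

center=(16.0375,3.7429) T_A=(0.3130,-2.9435) T_B=(2.0549,13.5641) sweep=58.1200

bisector direction at 353.9763° = (0.994479,-0.104940)
center distance |VC| = r/sin(θ/2) = 17.087036/sin(60.9400°) = 19.547890
C = V + |VC|·bis = (16.0375,3.7429)
T_A = V + ((C−V)·d_A)·d_A = V + 9.4949·d_A = (0.3130,-2.9435)
T_B = V + ((C−V)·d_B)·d_B = V + 9.4949·d_B = (2.0549,13.5641)
sweep = 180° − θ = 58.1200°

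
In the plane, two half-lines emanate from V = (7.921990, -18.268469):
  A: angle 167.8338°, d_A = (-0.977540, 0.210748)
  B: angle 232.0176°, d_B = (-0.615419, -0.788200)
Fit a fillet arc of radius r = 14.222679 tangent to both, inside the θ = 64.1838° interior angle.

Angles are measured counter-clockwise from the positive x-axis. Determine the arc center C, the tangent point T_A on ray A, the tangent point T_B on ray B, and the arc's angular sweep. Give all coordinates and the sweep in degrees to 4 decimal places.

center=(-17.2460,-27.3919) T_A=(-14.2486,-13.4887) T_B=(-6.0357,-36.1449) sweep=115.8162

bisector direction at 199.9257° = (-0.940135,-0.340801)
center distance |VC| = r/sin(θ/2) = 14.222679/sin(32.0919°) = 26.770650
C = V + |VC|·bis = (-17.2460,-27.3919)
T_A = V + ((C−V)·d_A)·d_A = V + 22.6800·d_A = (-14.2486,-13.4887)
T_B = V + ((C−V)·d_B)·d_B = V + 22.6800·d_B = (-6.0357,-36.1449)
sweep = 180° − θ = 115.8162°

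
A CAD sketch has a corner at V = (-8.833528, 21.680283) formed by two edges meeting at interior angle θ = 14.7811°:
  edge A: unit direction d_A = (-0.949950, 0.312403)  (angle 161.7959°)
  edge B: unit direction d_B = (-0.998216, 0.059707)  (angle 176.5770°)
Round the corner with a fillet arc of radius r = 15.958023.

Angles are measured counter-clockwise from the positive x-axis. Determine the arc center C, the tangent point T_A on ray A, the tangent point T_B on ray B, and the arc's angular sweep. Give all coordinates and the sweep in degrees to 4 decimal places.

center=(-130.6901,44.9555) T_A=(-125.7047,60.1148) T_B=(-131.6429,29.0260) sweep=165.2189

bisector direction at 169.1864° = (-0.982243,0.187614)
center distance |VC| = r/sin(θ/2) = 15.958023/sin(7.3906°) = 124.059477
C = V + |VC|·bis = (-130.6901,44.9555)
T_A = V + ((C−V)·d_A)·d_A = V + 123.0288·d_A = (-125.7047,60.1148)
T_B = V + ((C−V)·d_B)·d_B = V + 123.0288·d_B = (-131.6429,29.0260)
sweep = 180° − θ = 165.2189°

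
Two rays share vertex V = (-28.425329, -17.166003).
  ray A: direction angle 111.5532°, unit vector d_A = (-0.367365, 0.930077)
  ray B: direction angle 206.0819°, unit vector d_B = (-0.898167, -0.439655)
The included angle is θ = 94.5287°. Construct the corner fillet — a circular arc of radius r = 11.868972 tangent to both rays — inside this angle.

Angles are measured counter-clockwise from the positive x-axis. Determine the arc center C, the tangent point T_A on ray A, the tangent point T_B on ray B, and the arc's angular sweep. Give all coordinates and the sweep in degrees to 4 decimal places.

center=(-43.4929,-11.3270) T_A=(-32.4539,-6.9667) T_B=(-38.2747,-21.9873) sweep=85.4713

bisector direction at 158.8176° = (-0.932435,0.361339)
center distance |VC| = r/sin(θ/2) = 11.868972/sin(47.2644°) = 16.159419
C = V + |VC|·bis = (-43.4929,-11.3270)
T_A = V + ((C−V)·d_A)·d_A = V + 10.9661·d_A = (-32.4539,-6.9667)
T_B = V + ((C−V)·d_B)·d_B = V + 10.9661·d_B = (-38.2747,-21.9873)
sweep = 180° − θ = 85.4713°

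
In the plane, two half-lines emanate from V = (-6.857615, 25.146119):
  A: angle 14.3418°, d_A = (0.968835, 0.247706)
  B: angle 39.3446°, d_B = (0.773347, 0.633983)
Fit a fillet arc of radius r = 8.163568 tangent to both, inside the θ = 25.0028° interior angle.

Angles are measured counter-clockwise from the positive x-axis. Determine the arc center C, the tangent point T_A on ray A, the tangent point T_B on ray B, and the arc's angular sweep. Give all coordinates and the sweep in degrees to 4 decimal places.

center=(26.7920,42.1756) T_A=(28.8141,34.2665) T_B=(21.6164,48.4889) sweep=154.9972

bisector direction at 26.8432° = (0.892246,0.451550)
center distance |VC| = r/sin(θ/2) = 8.163568/sin(12.5014°) = 37.713375
C = V + |VC|·bis = (26.7920,42.1756)
T_A = V + ((C−V)·d_A)·d_A = V + 36.8192·d_A = (28.8141,34.2665)
T_B = V + ((C−V)·d_B)·d_B = V + 36.8192·d_B = (21.6164,48.4889)
sweep = 180° − θ = 154.9972°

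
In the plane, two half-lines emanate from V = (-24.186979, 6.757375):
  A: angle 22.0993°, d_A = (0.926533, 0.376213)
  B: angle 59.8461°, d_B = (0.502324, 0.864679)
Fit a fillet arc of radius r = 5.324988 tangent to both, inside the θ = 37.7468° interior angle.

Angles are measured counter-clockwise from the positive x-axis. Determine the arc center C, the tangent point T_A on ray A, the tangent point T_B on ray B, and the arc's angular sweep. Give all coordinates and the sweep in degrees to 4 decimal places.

center=(-11.7581,17.5513) T_A=(-9.7547,12.6175) T_B=(-16.3625,20.2261) sweep=142.2532

bisector direction at 40.9727° = (0.755022,0.655699)
center distance |VC| = r/sin(θ/2) = 5.324988/sin(18.8734°) = 16.461662
C = V + |VC|·bis = (-11.7581,17.5513)
T_A = V + ((C−V)·d_A)·d_A = V + 15.5766·d_A = (-9.7547,12.6175)
T_B = V + ((C−V)·d_B)·d_B = V + 15.5766·d_B = (-16.3625,20.2261)
sweep = 180° − θ = 142.2532°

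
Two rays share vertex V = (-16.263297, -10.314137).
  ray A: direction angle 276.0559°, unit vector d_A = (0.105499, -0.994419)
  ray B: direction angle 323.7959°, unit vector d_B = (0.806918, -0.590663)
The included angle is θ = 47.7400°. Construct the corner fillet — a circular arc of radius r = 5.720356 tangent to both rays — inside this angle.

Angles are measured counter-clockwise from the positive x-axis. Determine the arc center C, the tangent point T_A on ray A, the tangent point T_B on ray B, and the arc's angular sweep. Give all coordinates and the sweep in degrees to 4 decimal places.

center=(-9.2111,-22.5655) T_A=(-14.8995,-23.1690) T_B=(-5.8323,-17.9496) sweep=132.2600

bisector direction at 299.9259° = (0.498880,-0.866671)
center distance |VC| = r/sin(θ/2) = 5.720356/sin(23.8700°) = 14.136104
C = V + |VC|·bis = (-9.2111,-22.5655)
T_A = V + ((C−V)·d_A)·d_A = V + 12.9270·d_A = (-14.8995,-23.1690)
T_B = V + ((C−V)·d_B)·d_B = V + 12.9270·d_B = (-5.8323,-17.9496)
sweep = 180° − θ = 132.2600°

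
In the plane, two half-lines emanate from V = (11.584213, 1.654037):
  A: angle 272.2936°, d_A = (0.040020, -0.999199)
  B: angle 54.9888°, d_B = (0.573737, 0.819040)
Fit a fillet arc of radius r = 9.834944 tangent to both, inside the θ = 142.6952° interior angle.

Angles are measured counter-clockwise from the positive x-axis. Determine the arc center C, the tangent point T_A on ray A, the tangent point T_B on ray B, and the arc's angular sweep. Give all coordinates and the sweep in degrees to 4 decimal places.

center=(21.5441,-1.2695) T_A=(11.7171,-1.6631) T_B=(13.4889,4.3731) sweep=37.3048

bisector direction at 343.6412° = (0.959517,-0.281652)
center distance |VC| = r/sin(θ/2) = 9.834944/sin(71.3476°) = 10.380148
C = V + |VC|·bis = (21.5441,-1.2695)
T_A = V + ((C−V)·d_A)·d_A = V + 3.3198·d_A = (11.7171,-1.6631)
T_B = V + ((C−V)·d_B)·d_B = V + 3.3198·d_B = (13.4889,4.3731)
sweep = 180° − θ = 37.3048°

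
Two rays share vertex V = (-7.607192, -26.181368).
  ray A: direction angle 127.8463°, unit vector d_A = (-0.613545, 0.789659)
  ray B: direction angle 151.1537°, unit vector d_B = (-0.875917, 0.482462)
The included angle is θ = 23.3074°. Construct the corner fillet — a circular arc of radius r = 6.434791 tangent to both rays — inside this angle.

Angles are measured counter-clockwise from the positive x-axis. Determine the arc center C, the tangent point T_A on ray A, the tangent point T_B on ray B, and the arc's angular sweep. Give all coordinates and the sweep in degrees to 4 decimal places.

center=(-31.8307,-5.4925) T_A=(-26.7494,-1.5445) T_B=(-34.9353,-11.1289) sweep=156.6926

bisector direction at 139.5000° = (-0.760406,0.649448)
center distance |VC| = r/sin(θ/2) = 6.434791/sin(11.6537°) = 31.856043
C = V + |VC|·bis = (-31.8307,-5.4925)
T_A = V + ((C−V)·d_A)·d_A = V + 31.1994·d_A = (-26.7494,-1.5445)
T_B = V + ((C−V)·d_B)·d_B = V + 31.1994·d_B = (-34.9353,-11.1289)
sweep = 180° − θ = 156.6926°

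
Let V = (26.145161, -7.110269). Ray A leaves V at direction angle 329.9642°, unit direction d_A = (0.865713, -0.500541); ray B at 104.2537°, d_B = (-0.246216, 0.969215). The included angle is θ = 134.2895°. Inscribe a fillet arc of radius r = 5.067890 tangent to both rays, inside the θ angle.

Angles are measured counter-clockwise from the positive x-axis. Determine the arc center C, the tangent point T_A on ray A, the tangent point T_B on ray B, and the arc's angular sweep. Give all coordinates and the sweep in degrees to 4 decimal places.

bisector direction at 37.1089° = (0.797490,0.603333)
center distance |VC| = r/sin(θ/2) = 5.067890/sin(67.1448°) = 5.499675
C = V + |VC|·bis = (30.5311,-3.7921)
T_A = V + ((C−V)·d_A)·d_A = V + 2.1361·d_A = (27.9944,-8.1795)
T_B = V + ((C−V)·d_B)·d_B = V + 2.1361·d_B = (25.6192,-5.0399)
sweep = 180° − θ = 45.7105°

center=(30.5311,-3.7921) T_A=(27.9944,-8.1795) T_B=(25.6192,-5.0399) sweep=45.7105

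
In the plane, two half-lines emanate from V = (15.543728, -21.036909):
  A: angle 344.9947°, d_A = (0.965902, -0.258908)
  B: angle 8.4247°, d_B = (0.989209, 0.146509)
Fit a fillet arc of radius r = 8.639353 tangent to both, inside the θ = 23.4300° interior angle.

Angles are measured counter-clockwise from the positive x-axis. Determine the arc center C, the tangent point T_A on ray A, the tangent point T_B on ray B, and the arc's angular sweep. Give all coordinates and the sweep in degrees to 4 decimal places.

bisector direction at 356.7097° = (0.998352,-0.057395)
center distance |VC| = r/sin(θ/2) = 8.639353/sin(11.7150°) = 42.549240
C = V + |VC|·bis = (58.0228,-23.4790)
T_A = V + ((C−V)·d_A)·d_A = V + 41.6629·d_A = (55.7860,-31.8238)
T_B = V + ((C−V)·d_B)·d_B = V + 41.6629·d_B = (56.7571,-14.9329)
sweep = 180° − θ = 156.5700°

center=(58.0228,-23.4790) T_A=(55.7860,-31.8238) T_B=(56.7571,-14.9329) sweep=156.5700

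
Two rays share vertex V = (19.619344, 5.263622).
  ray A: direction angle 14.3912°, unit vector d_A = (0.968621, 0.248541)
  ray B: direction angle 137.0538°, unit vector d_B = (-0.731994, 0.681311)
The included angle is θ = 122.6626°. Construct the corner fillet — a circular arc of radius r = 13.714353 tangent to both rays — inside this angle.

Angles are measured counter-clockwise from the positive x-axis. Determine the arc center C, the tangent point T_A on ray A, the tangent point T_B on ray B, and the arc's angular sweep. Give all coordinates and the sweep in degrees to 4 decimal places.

bisector direction at 75.7225° = (0.246618,0.969113)
center distance |VC| = r/sin(θ/2) = 13.714353/sin(61.3313°) = 15.630524
C = V + |VC|·bis = (23.4741,20.4114)
T_A = V + ((C−V)·d_A)·d_A = V + 7.4987·d_A = (26.8827,7.1273)
T_B = V + ((C−V)·d_B)·d_B = V + 7.4987·d_B = (14.1304,10.3725)
sweep = 180° − θ = 57.3374°

center=(23.4741,20.4114) T_A=(26.8827,7.1273) T_B=(14.1304,10.3725) sweep=57.3374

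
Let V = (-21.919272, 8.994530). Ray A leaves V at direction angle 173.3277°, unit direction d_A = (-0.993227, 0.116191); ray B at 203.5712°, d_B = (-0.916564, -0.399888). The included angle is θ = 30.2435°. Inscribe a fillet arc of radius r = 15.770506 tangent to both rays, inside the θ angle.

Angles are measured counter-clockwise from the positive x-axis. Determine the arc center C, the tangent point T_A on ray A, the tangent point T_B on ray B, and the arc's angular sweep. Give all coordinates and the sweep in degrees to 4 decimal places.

center=(-81.7164,0.1117) T_A=(-79.8840,15.7754) T_B=(-75.4099,-14.3430) sweep=149.7565

bisector direction at 188.4494° = (-0.989146,-0.146937)
center distance |VC| = r/sin(θ/2) = 15.770506/sin(15.1218°) = 60.453276
C = V + |VC|·bis = (-81.7164,0.1117)
T_A = V + ((C−V)·d_A)·d_A = V + 58.3600·d_A = (-79.8840,15.7754)
T_B = V + ((C−V)·d_B)·d_B = V + 58.3600·d_B = (-75.4099,-14.3430)
sweep = 180° − θ = 149.7565°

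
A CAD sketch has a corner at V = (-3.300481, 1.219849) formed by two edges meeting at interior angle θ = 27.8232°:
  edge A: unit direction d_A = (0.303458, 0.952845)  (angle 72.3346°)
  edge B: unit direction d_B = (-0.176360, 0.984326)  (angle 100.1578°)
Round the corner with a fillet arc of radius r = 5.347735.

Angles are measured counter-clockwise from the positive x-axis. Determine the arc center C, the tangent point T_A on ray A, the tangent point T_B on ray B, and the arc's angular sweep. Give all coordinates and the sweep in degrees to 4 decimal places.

bisector direction at 86.2462° = (0.065469,0.997855)
center distance |VC| = r/sin(θ/2) = 5.347735/sin(13.9116°) = 22.242881
C = V + |VC|·bis = (-1.8443,23.4150)
T_A = V + ((C−V)·d_A)·d_A = V + 21.5904·d_A = (3.2513,21.7922)
T_B = V + ((C−V)·d_B)·d_B = V + 21.5904·d_B = (-7.1082,22.4719)
sweep = 180° − θ = 152.1768°

center=(-1.8443,23.4150) T_A=(3.2513,21.7922) T_B=(-7.1082,22.4719) sweep=152.1768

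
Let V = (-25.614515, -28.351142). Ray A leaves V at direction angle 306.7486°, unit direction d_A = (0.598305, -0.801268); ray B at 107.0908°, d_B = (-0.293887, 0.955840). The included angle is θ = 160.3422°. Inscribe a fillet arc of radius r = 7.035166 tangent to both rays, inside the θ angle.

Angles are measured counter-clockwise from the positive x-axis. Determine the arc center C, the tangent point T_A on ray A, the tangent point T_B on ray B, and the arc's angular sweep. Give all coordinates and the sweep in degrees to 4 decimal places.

center=(-19.2482,-25.1186) T_A=(-24.8853,-29.3278) T_B=(-25.9727,-27.1861) sweep=19.6578

bisector direction at 26.9197° = (0.891642,0.452741)
center distance |VC| = r/sin(θ/2) = 7.035166/sin(80.1711°) = 7.139967
C = V + |VC|·bis = (-19.2482,-25.1186)
T_A = V + ((C−V)·d_A)·d_A = V + 1.2188·d_A = (-24.8853,-29.3278)
T_B = V + ((C−V)·d_B)·d_B = V + 1.2188·d_B = (-25.9727,-27.1861)
sweep = 180° − θ = 19.6578°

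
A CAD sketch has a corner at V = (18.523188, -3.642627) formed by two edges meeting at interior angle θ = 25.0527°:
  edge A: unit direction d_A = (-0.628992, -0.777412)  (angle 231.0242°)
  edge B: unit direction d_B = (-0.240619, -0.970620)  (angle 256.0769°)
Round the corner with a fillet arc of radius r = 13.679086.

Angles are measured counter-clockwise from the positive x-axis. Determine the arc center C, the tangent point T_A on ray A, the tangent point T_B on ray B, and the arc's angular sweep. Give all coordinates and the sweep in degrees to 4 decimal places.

center=(-9.5685,-60.1106) T_A=(-20.2028,-51.5066) T_B=(3.7086,-63.4021) sweep=154.9473

bisector direction at 243.5506° = (-0.445408,-0.895328)
center distance |VC| = r/sin(θ/2) = 13.679086/sin(12.5264°) = 63.069645
C = V + |VC|·bis = (-9.5685,-60.1106)
T_A = V + ((C−V)·d_A)·d_A = V + 61.5684·d_A = (-20.2028,-51.5066)
T_B = V + ((C−V)·d_B)·d_B = V + 61.5684·d_B = (3.7086,-63.4021)
sweep = 180° − θ = 154.9473°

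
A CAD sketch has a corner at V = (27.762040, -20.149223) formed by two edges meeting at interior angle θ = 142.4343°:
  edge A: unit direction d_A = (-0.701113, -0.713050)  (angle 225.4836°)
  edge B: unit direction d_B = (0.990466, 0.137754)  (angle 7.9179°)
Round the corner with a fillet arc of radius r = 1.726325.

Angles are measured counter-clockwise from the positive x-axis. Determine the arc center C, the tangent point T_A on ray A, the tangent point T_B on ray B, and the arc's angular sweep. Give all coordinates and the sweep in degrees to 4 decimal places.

center=(28.5814,-21.7782) T_A=(27.3504,-20.5679) T_B=(28.3436,-20.0683) sweep=37.5657

bisector direction at 296.7008° = (0.449331,-0.893366)
center distance |VC| = r/sin(θ/2) = 1.726325/sin(71.2172°) = 1.823431
C = V + |VC|·bis = (28.5814,-21.7782)
T_A = V + ((C−V)·d_A)·d_A = V + 0.5871·d_A = (27.3504,-20.5679)
T_B = V + ((C−V)·d_B)·d_B = V + 0.5871·d_B = (28.3436,-20.0683)
sweep = 180° − θ = 37.5657°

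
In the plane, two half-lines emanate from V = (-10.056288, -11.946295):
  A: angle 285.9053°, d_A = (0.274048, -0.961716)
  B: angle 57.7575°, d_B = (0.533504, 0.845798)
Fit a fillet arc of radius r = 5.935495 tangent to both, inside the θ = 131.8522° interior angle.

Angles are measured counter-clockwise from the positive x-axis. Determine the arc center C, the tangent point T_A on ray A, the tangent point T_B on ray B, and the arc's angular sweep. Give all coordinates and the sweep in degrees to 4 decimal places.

center=(-3.6213,-12.8700) T_A=(-9.3296,-14.4966) T_B=(-8.6415,-9.7034) sweep=48.1478

bisector direction at 351.8314° = (0.989854,-0.142086)
center distance |VC| = r/sin(θ/2) = 5.935495/sin(65.9261°) = 6.500947
C = V + |VC|·bis = (-3.6213,-12.8700)
T_A = V + ((C−V)·d_A)·d_A = V + 2.6518·d_A = (-9.3296,-14.4966)
T_B = V + ((C−V)·d_B)·d_B = V + 2.6518·d_B = (-8.6415,-9.7034)
sweep = 180° − θ = 48.1478°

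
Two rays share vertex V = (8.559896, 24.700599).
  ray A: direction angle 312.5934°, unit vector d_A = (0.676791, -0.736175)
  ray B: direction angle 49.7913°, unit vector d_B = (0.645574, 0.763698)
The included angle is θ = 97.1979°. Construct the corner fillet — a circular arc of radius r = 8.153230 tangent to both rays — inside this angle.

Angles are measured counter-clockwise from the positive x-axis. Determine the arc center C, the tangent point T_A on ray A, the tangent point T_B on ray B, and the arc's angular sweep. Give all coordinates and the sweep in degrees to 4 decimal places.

center=(19.4271,24.9268) T_A=(13.4249,19.4087) T_B=(13.2005,30.1903) sweep=82.8021

bisector direction at 1.1924° = (0.999783,0.020809)
center distance |VC| = r/sin(θ/2) = 8.153230/sin(48.5990°) = 10.869539
C = V + |VC|·bis = (19.4271,24.9268)
T_A = V + ((C−V)·d_A)·d_A = V + 7.1883·d_A = (13.4249,19.4087)
T_B = V + ((C−V)·d_B)·d_B = V + 7.1883·d_B = (13.2005,30.1903)
sweep = 180° − θ = 82.8021°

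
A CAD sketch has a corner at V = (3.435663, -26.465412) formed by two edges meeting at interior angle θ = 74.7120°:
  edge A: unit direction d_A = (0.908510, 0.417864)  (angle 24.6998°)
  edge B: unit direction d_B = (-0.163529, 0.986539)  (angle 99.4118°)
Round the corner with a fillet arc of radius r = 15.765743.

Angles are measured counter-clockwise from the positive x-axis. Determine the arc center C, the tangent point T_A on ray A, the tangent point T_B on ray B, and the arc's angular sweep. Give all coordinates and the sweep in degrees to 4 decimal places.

bisector direction at 62.0558° = (0.468611,0.883404)
center distance |VC| = r/sin(θ/2) = 15.765743/sin(37.3560°) = 25.983251
C = V + |VC|·bis = (15.6117,-3.5117)
T_A = V + ((C−V)·d_A)·d_A = V + 20.6536·d_A = (22.1996,-17.8350)
T_B = V + ((C−V)·d_B)·d_B = V + 20.6536·d_B = (0.0582,-6.0899)
sweep = 180° − θ = 105.2880°

center=(15.6117,-3.5117) T_A=(22.1996,-17.8350) T_B=(0.0582,-6.0899) sweep=105.2880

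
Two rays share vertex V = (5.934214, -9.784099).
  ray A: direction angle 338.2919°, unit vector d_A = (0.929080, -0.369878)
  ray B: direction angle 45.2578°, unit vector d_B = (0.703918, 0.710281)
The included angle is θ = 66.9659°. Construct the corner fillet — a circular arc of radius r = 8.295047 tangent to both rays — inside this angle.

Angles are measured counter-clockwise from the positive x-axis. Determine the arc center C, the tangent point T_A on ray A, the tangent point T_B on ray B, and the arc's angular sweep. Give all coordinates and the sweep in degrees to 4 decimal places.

center=(20.6536,-6.7158) T_A=(17.5854,-14.4226) T_B=(14.7617,-0.8768) sweep=113.0341

bisector direction at 11.7749° = (0.978957,0.204066)
center distance |VC| = r/sin(θ/2) = 8.295047/sin(33.4830°) = 15.035735
C = V + |VC|·bis = (20.6536,-6.7158)
T_A = V + ((C−V)·d_A)·d_A = V + 12.5406·d_A = (17.5854,-14.4226)
T_B = V + ((C−V)·d_B)·d_B = V + 12.5406·d_B = (14.7617,-0.8768)
sweep = 180° − θ = 113.0341°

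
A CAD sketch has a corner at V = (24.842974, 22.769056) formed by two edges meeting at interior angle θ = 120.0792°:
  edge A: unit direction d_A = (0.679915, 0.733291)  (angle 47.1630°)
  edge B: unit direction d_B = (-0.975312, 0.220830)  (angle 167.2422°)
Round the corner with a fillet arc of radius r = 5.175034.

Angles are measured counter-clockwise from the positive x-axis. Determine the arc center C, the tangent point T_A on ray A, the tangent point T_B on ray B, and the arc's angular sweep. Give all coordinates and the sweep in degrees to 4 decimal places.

bisector direction at 107.2026° = (-0.295751,0.955265)
center distance |VC| = r/sin(θ/2) = 5.175034/sin(60.0396°) = 5.973232
C = V + |VC|·bis = (23.0764,28.4751)
T_A = V + ((C−V)·d_A)·d_A = V + 2.9830·d_A = (26.8712,24.9565)
T_B = V + ((C−V)·d_B)·d_B = V + 2.9830·d_B = (21.9336,23.4278)
sweep = 180° − θ = 59.9208°

center=(23.0764,28.4751) T_A=(26.8712,24.9565) T_B=(21.9336,23.4278) sweep=59.9208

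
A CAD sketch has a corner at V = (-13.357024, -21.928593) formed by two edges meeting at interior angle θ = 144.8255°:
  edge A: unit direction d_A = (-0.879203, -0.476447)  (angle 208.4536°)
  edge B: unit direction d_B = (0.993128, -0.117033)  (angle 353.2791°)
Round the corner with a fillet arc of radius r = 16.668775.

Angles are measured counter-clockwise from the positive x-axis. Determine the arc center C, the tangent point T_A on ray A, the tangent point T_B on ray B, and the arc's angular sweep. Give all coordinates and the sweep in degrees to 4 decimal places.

center=(-10.0606,-39.1012) T_A=(-18.0024,-24.4459) T_B=(-8.1098,-22.5469) sweep=35.1745

bisector direction at 280.8664° = (0.188519,-0.982070)
center distance |VC| = r/sin(θ/2) = 16.668775/sin(72.4128°) = 17.486112
C = V + |VC|·bis = (-10.0606,-39.1012)
T_A = V + ((C−V)·d_A)·d_A = V + 5.2836·d_A = (-18.0024,-24.4459)
T_B = V + ((C−V)·d_B)·d_B = V + 5.2836·d_B = (-8.1098,-22.5469)
sweep = 180° − θ = 35.1745°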